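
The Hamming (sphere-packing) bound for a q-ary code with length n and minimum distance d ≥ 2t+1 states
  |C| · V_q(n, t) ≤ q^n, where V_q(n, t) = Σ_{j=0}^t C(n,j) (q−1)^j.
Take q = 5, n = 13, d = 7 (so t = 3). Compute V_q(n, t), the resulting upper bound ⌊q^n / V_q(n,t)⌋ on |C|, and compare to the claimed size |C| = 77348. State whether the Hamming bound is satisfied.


V_q(n, t) = 19605, q^n = 1220703125, Hamming bound = 62264, |C| = 77348 > bound (violated).

Step 1: Compute V_q(n, t) = Σ_{j=0}^3 C(n, j) (q−1)^j.
  j = 0: C(13,0)·(4)^0 = 1·1 = 1.
  j = 1: C(13,1)·(4)^1 = 13·4 = 52.
  j = 2: C(13,2)·(4)^2 = 78·16 = 1248.
  j = 3: C(13,3)·(4)^3 = 286·64 = 18304.
  V_q(n, t) = 1 + 52 + 1248 + 18304 = 19605.
Step 2: q^n = 5^13 = 1220703125.
Step 3: Hamming bound ⌊q^n / V_q(n,t)⌋ = ⌊1220703125/19605⌋ = 62264.
Step 4: Compare |C| = 77348 to 62264: violated.
The claimed |C| lies above the Hamming bound, so no 5-ary code of length 13 with d ≥ 7 can have 77348 codewords.


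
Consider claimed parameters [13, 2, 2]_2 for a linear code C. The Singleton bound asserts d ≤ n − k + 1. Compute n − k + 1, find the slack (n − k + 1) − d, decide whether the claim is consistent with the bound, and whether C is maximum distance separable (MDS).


Singleton RHS = n − k + 1 = 12, slack = 10, bound satisfied, not MDS.

Singleton bound: d ≤ n − k + 1.
Here n = 13, k = 2, so n − k + 1 = 12.
Given d = 2, check d ≤ 12: YES.
Slack = (n − k + 1) − d = 10.
The code is NOT MDS (slack = 10 > 0).
Description: the claimed parameters are [13, 2, 2]_2; such a code would be non-MDS.


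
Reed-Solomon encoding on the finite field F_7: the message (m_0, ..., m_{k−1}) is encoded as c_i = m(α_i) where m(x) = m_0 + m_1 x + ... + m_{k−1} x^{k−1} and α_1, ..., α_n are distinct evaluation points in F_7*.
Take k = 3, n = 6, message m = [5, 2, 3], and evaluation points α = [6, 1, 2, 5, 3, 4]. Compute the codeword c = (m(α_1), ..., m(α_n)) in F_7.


c = [6, 3, 0, 6, 3, 5]

Message polynomial: m(x) = 5 + 2·x + 3·x^2 (mod 7).
For each evaluation point α_i, compute m(α_i) mod 7:
  α_1 = 6: Horner steps 3 → 6 → 6, so m(6) = 6.
  α_2 = 1: Horner steps 3 → 5 → 3, so m(1) = 3.
  α_3 = 2: Horner steps 3 → 1 → 0, so m(2) = 0.
  α_4 = 5: Horner steps 3 → 3 → 6, so m(5) = 6.
  α_5 = 3: Horner steps 3 → 4 → 3, so m(3) = 3.
  α_6 = 4: Horner steps 3 → 0 → 5, so m(4) = 5.
Codeword c = [6, 3, 0, 6, 3, 5] ∈ F_7^6.


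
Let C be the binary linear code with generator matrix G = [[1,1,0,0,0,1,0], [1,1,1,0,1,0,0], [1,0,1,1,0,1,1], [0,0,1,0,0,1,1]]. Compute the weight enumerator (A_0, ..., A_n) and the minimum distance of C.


Weight distribution: A_0 = 1, A_2 = 2, A_3 = 4, A_4 = 5, A_5 = 4. Minimum distance d = 2.

Enumerate all 2^4 = 16 messages m ∈ F_2^4.
For each, compute codeword c = mG in F_2^7, then tally its weight.
  m = 0000 → c = 0000000, weight = 0.
  m = 1000 → c = 1100010, weight = 3.
  m = 0100 → c = 1110100, weight = 4.
  m = 1100 → c = 0010110, weight = 3.
  m = 0010 → c = 1011011, weight = 5.
  m = 1010 → c = 0111001, weight = 4.
  m = 0110 → c = 0101111, weight = 5.
  m = 1110 → c = 1001101, weight = 4.
  m = 0001 → c = 0010011, weight = 3.
  m = 1001 → c = 1110001, weight = 4.
  m = 0101 → c = 1100111, weight = 5.
  m = 1101 → c = 0000101, weight = 2.
  m = 0011 → c = 1001000, weight = 2.
  m = 1011 → c = 0101010, weight = 3.
  m = 0111 → c = 0111100, weight = 4.
  m = 1111 → c = 1011110, weight = 5.
Tally weights:
  weight 0: 1 codewords.
  weight 2: 2 codewords.
  weight 3: 4 codewords.
  weight 4: 5 codewords.
  weight 5: 4 codewords.
Minimum distance d = smallest w > 0 with A_w > 0 = 2.
Sanity: Σ A_w = 16 = 2^4 = 16 ✓.


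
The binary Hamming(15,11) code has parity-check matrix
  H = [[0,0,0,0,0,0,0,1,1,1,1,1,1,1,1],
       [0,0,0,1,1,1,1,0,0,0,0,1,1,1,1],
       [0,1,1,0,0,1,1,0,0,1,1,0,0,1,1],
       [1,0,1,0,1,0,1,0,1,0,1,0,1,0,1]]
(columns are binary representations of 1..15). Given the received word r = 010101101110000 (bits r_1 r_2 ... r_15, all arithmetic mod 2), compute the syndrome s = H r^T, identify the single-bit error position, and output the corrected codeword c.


s = (1, 1, 1, 1)^T, error position = 15, corrected codeword c = 010101101110001

Compute s = H r^T mod 2 one row at a time:
  s_1 = 0 + 1 + 1 + 1 + 0 + 0 + 0 + 0 = 3 ≡ 1 (mod 2).
  s_2 = 1 + 0 + 1 + 1 + 0 + 0 + 0 + 0 = 3 ≡ 1 (mod 2).
  s_3 = 1 + 0 + 1 + 1 + 1 + 1 + 0 + 0 = 5 ≡ 1 (mod 2).
  s_4 = 0 + 0 + 0 + 1 + 1 + 1 + 0 + 0 = 3 ≡ 1 (mod 2).
s = (1, 1, 1, 1)^T — this equals column 15 of H (binary 1111), so error is at position 15.
Correct: flip bit 15 of r = 010101101110000 to get c = 010101101110001.


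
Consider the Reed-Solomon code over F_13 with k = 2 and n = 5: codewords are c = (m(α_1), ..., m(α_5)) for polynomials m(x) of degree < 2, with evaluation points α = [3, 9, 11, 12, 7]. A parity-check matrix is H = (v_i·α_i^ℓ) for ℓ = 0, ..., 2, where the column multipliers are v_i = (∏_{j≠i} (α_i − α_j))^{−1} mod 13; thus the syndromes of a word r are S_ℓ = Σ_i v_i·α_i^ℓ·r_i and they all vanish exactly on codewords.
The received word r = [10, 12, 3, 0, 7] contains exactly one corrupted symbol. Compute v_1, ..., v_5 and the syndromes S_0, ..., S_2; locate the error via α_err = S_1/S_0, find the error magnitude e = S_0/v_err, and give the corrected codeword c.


S = (12, 2, 9), error at position 3, error magnitude e = 12, c = [10, 12, 4, 0, 7].

Step 1: column multipliers v_i = (∏_{j≠i}(α_i − α_j))^{−1} mod 13.
  i = 1 (α = 3): (3−9)(3−11)(3−12)(3−7) = (−6)·(−8)·(−9)·(−4) = 1728 ≡ 12, so v_1 = 12^{−1} = 12 (mod 13).
  i = 2 (α = 9): (9−3)(9−11)(9−12)(9−7) = 6·(−2)·(−3)·2 = 72 ≡ 7, so v_2 = 7^{−1} = 2 (mod 13).
  i = 3 (α = 11): (11−3)(11−9)(11−12)(11−7) = 8·2·(−1)·4 = −64 ≡ 1, so v_3 = 1^{−1} = 1 (mod 13).
  i = 4 (α = 12): (12−3)(12−9)(12−11)(12−7) = 9·3·1·5 = 135 ≡ 5, so v_4 = 5^{−1} = 8 (mod 13).
  i = 5 (α = 7): (7−3)(7−9)(7−11)(7−12) = 4·(−2)·(−4)·(−5) = −160 ≡ 9, so v_5 = 9^{−1} = 3 (mod 13).
  v = [12, 2, 1, 8, 3].
Step 2: syndromes of r = [10, 12, 3, 0, 7] (all sums mod 13).
  S_0 = Σ v_i r_i = 12·10 + 2·12 + 1·3 + 8·0 + 3·7 = 168 ≡ 12.
  S_1 = Σ v_i α_i r_i = 12·3·10 + 2·9·12 + 1·11·3 + 8·12·0 + 3·7·7 = 756 ≡ 2.
  α_i^2 mod 13 = [9, 3, 4, 1, 10].
  S_2 = Σ v_i α_i^2 r_i = 12·9·10 + 2·3·12 + 1·4·3 + 8·1·0 + 3·10·7 = 1374 ≡ 9.
  S = (12, 2, 9) ≠ 0, so r is not a codeword (an error is present).
Step 3: locate the error. For a single error e at position i, S_ℓ = v_i·e·α_i^ℓ, so α_err = S_1/S_0.
  S_0^{−1} = 12^{−1} = 12 (mod 13), so α_err = 2·12 = 24 ≡ 11 = α_3. Error position i = 3.
  Consistency check: S_2/S_1 = 9·7 = 63 ≡ 11 = α_err ✓ (single-error assumption holds).
Step 4: error magnitude e = S_0/v_3 = S_0·∏_{j≠3}(α_3 − α_j) = 12·1 = 12 ≡ 12 (mod 13).
Step 5: correct position 3: c_3 = r_3 − e = 3 − 12 ≡ 4 (mod 13). Hence c = [10, 12, 4, 0, 7].
  Check: interpolating c through the α_i gives m(x) = 9 + 9·x (degree < 2) with m(α_i) = c_i for every i, so c is indeed a codeword.


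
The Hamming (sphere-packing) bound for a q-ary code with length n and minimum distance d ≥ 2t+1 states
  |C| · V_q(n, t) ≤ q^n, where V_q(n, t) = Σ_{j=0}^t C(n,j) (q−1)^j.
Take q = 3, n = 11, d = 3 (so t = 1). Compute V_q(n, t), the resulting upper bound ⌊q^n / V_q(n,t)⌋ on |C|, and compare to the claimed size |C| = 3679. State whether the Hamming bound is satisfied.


V_q(n, t) = 23, q^n = 177147, Hamming bound = 7702, |C| = 3679 ≤ bound (satisfied).

Step 1: Compute V_q(n, t) = Σ_{j=0}^1 C(n, j) (q−1)^j.
  j = 0: C(11,0)·(2)^0 = 1·1 = 1.
  j = 1: C(11,1)·(2)^1 = 11·2 = 22.
  V_q(n, t) = 1 + 22 = 23.
Step 2: q^n = 3^11 = 177147.
Step 3: Hamming bound ⌊q^n / V_q(n,t)⌋ = ⌊177147/23⌋ = 7702.
Step 4: Compare |C| = 3679 to 7702: satisfied.
The claimed |C| lies below the Hamming bound.


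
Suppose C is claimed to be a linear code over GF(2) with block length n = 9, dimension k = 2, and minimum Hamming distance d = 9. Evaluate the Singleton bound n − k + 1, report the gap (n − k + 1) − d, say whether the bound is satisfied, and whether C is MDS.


Singleton RHS = n − k + 1 = 8, slack = -1, bound violated (no such code; not MDS).

Singleton bound: d ≤ n − k + 1.
Here n = 9, k = 2, so n − k + 1 = 8.
Given d = 9, check d ≤ 8: NO.
Slack = (n − k + 1) − d = -1.
The slack is negative: d = 9 exceeds n − k + 1 = 8 by 1, so the Singleton bound is violated and no linear [9, 2, 9]_2 code can exist. In particular it is not MDS (MDS requires d = n − k + 1 exactly).
Description: the claimed parameters are [9, 2, 9]_2; such a code would be impossible (violates the Singleton bound).


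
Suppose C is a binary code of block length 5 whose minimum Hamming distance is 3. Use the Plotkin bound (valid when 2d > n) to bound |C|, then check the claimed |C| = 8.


Plotkin bound M ≤ 6; given |C| = 8 > bound (violated).

Check applicability: 2d = 6, n = 5.
2d − n = 1 > 0, so Plotkin applies.
Compute d/(2d−n) = 3/1 ≈ 3.0000.
⌊d/(2d−n)⌋ = 3.
Plotkin bound: M ≤ 2·3 = 6.
Given |C| = 8, check: VIOLATED.
This |C| is above the Plotkin bound, so no binary code with n = 5, d = 3 and 8 codewords exists.


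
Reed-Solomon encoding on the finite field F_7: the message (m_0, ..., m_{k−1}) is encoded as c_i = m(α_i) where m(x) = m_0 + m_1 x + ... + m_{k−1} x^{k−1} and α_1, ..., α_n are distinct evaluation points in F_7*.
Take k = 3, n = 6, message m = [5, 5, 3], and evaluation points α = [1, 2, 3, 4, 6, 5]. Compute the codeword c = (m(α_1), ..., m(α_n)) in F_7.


c = [6, 6, 5, 3, 3, 0]

Message polynomial: m(x) = 5 + 5·x + 3·x^2 (mod 7).
For each evaluation point α_i, compute m(α_i) mod 7:
  α_1 = 1: Horner steps 3 → 1 → 6, so m(1) = 6.
  α_2 = 2: Horner steps 3 → 4 → 6, so m(2) = 6.
  α_3 = 3: Horner steps 3 → 0 → 5, so m(3) = 5.
  α_4 = 4: Horner steps 3 → 3 → 3, so m(4) = 3.
  α_5 = 6: Horner steps 3 → 2 → 3, so m(6) = 3.
  α_6 = 5: Horner steps 3 → 6 → 0, so m(5) = 0.
Codeword c = [6, 6, 5, 3, 3, 0] ∈ F_7^6.


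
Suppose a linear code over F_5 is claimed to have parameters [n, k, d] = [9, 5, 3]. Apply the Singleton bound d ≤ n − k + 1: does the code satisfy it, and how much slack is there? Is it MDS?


Singleton RHS = n − k + 1 = 5, slack = 2, bound satisfied, not MDS.

Singleton bound: d ≤ n − k + 1.
Here n = 9, k = 5, so n − k + 1 = 5.
Given d = 3, check d ≤ 5: YES.
Slack = (n − k + 1) − d = 2.
The code is NOT MDS (slack = 2 > 0).
Description: the claimed parameters are [9, 5, 3]_5; such a code would be non-MDS.


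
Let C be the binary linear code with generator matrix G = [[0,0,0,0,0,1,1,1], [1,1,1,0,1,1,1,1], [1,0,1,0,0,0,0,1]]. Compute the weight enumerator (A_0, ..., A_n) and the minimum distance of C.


Weight distribution: A_0 = 1, A_3 = 3, A_4 = 3, A_7 = 1. Minimum distance d = 3.

Enumerate all 2^3 = 8 messages m ∈ F_2^3.
For each, compute codeword c = mG in F_2^8, then tally its weight.
  m = 000 → c = 00000000, weight = 0.
  m = 100 → c = 00000111, weight = 3.
  m = 010 → c = 11101111, weight = 7.
  m = 110 → c = 11101000, weight = 4.
  m = 001 → c = 10100001, weight = 3.
  m = 101 → c = 10100110, weight = 4.
  m = 011 → c = 01001110, weight = 4.
  m = 111 → c = 01001001, weight = 3.
Tally weights:
  weight 0: 1 codewords.
  weight 3: 3 codewords.
  weight 4: 3 codewords.
  weight 7: 1 codewords.
Minimum distance d = smallest w > 0 with A_w > 0 = 3.
Sanity: Σ A_w = 8 = 2^3 = 8 ✓.


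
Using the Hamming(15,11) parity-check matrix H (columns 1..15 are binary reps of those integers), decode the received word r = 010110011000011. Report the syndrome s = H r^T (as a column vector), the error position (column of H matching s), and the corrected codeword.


s = (0, 0, 1, 1)^T, error position = 3, corrected codeword c = 011110011000011

Compute s = H r^T mod 2 one row at a time:
  s_1 = 1 + 1 + 0 + 0 + 0 + 0 + 1 + 1 = 4 ≡ 0 (mod 2).
  s_2 = 1 + 1 + 0 + 0 + 0 + 0 + 1 + 1 = 4 ≡ 0 (mod 2).
  s_3 = 1 + 0 + 0 + 0 + 0 + 0 + 1 + 1 = 3 ≡ 1 (mod 2).
  s_4 = 0 + 0 + 1 + 0 + 1 + 0 + 0 + 1 = 3 ≡ 1 (mod 2).
s = (0, 0, 1, 1)^T — this equals column 3 of H (binary 0011), so error is at position 3.
Correct: flip bit 3 of r = 010110011000011 to get c = 011110011000011.


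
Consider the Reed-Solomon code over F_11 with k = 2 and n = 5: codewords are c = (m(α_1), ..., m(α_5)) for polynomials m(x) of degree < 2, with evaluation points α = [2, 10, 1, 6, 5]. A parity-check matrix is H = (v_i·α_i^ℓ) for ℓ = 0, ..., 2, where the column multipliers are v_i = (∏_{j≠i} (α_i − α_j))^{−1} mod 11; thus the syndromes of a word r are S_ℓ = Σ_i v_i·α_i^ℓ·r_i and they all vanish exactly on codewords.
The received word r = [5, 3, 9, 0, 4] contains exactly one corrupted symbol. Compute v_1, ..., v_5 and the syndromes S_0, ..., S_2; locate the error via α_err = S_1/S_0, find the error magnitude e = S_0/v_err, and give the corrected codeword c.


S = (3, 8, 3), error at position 2, error magnitude e = 8, c = [5, 6, 9, 0, 4].

Step 1: column multipliers v_i = (∏_{j≠i}(α_i − α_j))^{−1} mod 11.
  i = 1 (α = 2): (2−10)(2−1)(2−6)(2−5) = (−8)·1·(−4)·(−3) = −96 ≡ 3, so v_1 = 3^{−1} = 4 (mod 11).
  i = 2 (α = 10): (10−2)(10−1)(10−6)(10−5) = 8·9·4·5 = 1440 ≡ 10, so v_2 = 10^{−1} = 10 (mod 11).
  i = 3 (α = 1): (1−2)(1−10)(1−6)(1−5) = (−1)·(−9)·(−5)·(−4) = 180 ≡ 4, so v_3 = 4^{−1} = 3 (mod 11).
  i = 4 (α = 6): (6−2)(6−10)(6−1)(6−5) = 4·(−4)·5·1 = −80 ≡ 8, so v_4 = 8^{−1} = 7 (mod 11).
  i = 5 (α = 5): (5−2)(5−10)(5−1)(5−6) = 3·(−5)·4·(−1) = 60 ≡ 5, so v_5 = 5^{−1} = 9 (mod 11).
  v = [4, 10, 3, 7, 9].
Step 2: syndromes of r = [5, 3, 9, 0, 4] (all sums mod 11).
  S_0 = Σ v_i r_i = 4·5 + 10·3 + 3·9 + 7·0 + 9·4 = 113 ≡ 3.
  S_1 = Σ v_i α_i r_i = 4·2·5 + 10·10·3 + 3·1·9 + 7·6·0 + 9·5·4 = 547 ≡ 8.
  α_i^2 mod 11 = [4, 1, 1, 3, 3].
  S_2 = Σ v_i α_i^2 r_i = 4·4·5 + 10·1·3 + 3·1·9 + 7·3·0 + 9·3·4 = 245 ≡ 3.
  S = (3, 8, 3) ≠ 0, so r is not a codeword (an error is present).
Step 3: locate the error. For a single error e at position i, S_ℓ = v_i·e·α_i^ℓ, so α_err = S_1/S_0.
  S_0^{−1} = 3^{−1} = 4 (mod 11), so α_err = 8·4 = 32 ≡ 10 = α_2. Error position i = 2.
  Consistency check: S_2/S_1 = 3·7 = 21 ≡ 10 = α_err ✓ (single-error assumption holds).
Step 4: error magnitude e = S_0/v_2 = S_0·∏_{j≠2}(α_2 − α_j) = 3·10 = 30 ≡ 8 (mod 11).
Step 5: correct position 2: c_2 = r_2 − e = 3 − 8 ≡ 6 (mod 11). Hence c = [5, 6, 9, 0, 4].
  Check: interpolating c through the α_i gives m(x) = 2 + 7·x (degree < 2) with m(α_i) = c_i for every i, so c is indeed a codeword.


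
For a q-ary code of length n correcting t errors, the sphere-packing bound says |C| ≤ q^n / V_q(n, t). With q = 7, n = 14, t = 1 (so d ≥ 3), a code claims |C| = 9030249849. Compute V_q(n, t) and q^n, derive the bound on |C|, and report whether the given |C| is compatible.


V_q(n, t) = 85, q^n = 678223072849, Hamming bound = 7979094974, |C| = 9030249849 > bound (violated).

Step 1: Compute V_q(n, t) = Σ_{j=0}^1 C(n, j) (q−1)^j.
  j = 0: C(14,0)·(6)^0 = 1·1 = 1.
  j = 1: C(14,1)·(6)^1 = 14·6 = 84.
  V_q(n, t) = 1 + 84 = 85.
Step 2: q^n = 7^14 = 678223072849.
Step 3: Hamming bound ⌊q^n / V_q(n,t)⌋ = ⌊678223072849/85⌋ = 7979094974.
Step 4: Compare |C| = 9030249849 to 7979094974: violated.
The claimed |C| lies above the Hamming bound, so no 7-ary code of length 14 with d ≥ 3 can have 9030249849 codewords.


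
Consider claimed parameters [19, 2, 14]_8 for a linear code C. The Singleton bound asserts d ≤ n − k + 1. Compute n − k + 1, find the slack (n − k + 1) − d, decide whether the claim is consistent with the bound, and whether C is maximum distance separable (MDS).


Singleton RHS = n − k + 1 = 18, slack = 4, bound satisfied, not MDS.

Singleton bound: d ≤ n − k + 1.
Here n = 19, k = 2, so n − k + 1 = 18.
Given d = 14, check d ≤ 18: YES.
Slack = (n − k + 1) − d = 4.
The code is NOT MDS (slack = 4 > 0).
Description: the claimed parameters are [19, 2, 14]_8; such a code would be non-MDS.


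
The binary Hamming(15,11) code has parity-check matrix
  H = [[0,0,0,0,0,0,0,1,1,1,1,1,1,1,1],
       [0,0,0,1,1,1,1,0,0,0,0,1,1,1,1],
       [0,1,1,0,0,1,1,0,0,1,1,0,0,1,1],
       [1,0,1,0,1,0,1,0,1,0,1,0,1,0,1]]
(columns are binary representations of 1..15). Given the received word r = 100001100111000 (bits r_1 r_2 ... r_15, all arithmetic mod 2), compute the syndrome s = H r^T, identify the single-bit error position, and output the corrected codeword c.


s = (1, 1, 0, 1)^T, error position = 13, corrected codeword c = 100001100111100

Compute s = H r^T mod 2 one row at a time:
  s_1 = 0 + 0 + 1 + 1 + 1 + 0 + 0 + 0 = 3 ≡ 1 (mod 2).
  s_2 = 0 + 0 + 1 + 1 + 1 + 0 + 0 + 0 = 3 ≡ 1 (mod 2).
  s_3 = 0 + 0 + 1 + 1 + 1 + 1 + 0 + 0 = 4 ≡ 0 (mod 2).
  s_4 = 1 + 0 + 0 + 1 + 0 + 1 + 0 + 0 = 3 ≡ 1 (mod 2).
s = (1, 1, 0, 1)^T — this equals column 13 of H (binary 1101), so error is at position 13.
Correct: flip bit 13 of r = 100001100111000 to get c = 100001100111100.


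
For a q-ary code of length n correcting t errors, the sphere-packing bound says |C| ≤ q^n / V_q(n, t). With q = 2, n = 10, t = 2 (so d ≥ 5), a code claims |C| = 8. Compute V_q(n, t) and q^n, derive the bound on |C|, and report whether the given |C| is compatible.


V_q(n, t) = 56, q^n = 1024, Hamming bound = 18, |C| = 8 ≤ bound (satisfied).

Step 1: Compute V_q(n, t) = Σ_{j=0}^2 C(n, j) (q−1)^j.
  j = 0: C(10,0)·(1)^0 = 1·1 = 1.
  j = 1: C(10,1)·(1)^1 = 10·1 = 10.
  j = 2: C(10,2)·(1)^2 = 45·1 = 45.
  V_q(n, t) = 1 + 10 + 45 = 56.
Step 2: q^n = 2^10 = 1024.
Step 3: Hamming bound ⌊q^n / V_q(n,t)⌋ = ⌊1024/56⌋ = 18.
Step 4: Compare |C| = 8 to 18: satisfied.
The claimed |C| lies below the Hamming bound.


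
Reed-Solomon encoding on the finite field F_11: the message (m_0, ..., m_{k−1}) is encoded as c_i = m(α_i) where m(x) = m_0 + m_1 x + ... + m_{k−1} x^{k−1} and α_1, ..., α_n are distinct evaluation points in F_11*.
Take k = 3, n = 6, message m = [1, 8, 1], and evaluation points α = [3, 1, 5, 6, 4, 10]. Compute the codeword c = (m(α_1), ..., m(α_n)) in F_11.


c = [1, 10, 0, 8, 5, 5]

Message polynomial: m(x) = 1 + 8·x + 1·x^2 (mod 11).
For each evaluation point α_i, compute m(α_i) mod 11:
  α_1 = 3: Horner steps 1 → 0 → 1, so m(3) = 1.
  α_2 = 1: Horner steps 1 → 9 → 10, so m(1) = 10.
  α_3 = 5: Horner steps 1 → 2 → 0, so m(5) = 0.
  α_4 = 6: Horner steps 1 → 3 → 8, so m(6) = 8.
  α_5 = 4: Horner steps 1 → 1 → 5, so m(4) = 5.
  α_6 = 10: Horner steps 1 → 7 → 5, so m(10) = 5.
Codeword c = [1, 10, 0, 8, 5, 5] ∈ F_11^6.


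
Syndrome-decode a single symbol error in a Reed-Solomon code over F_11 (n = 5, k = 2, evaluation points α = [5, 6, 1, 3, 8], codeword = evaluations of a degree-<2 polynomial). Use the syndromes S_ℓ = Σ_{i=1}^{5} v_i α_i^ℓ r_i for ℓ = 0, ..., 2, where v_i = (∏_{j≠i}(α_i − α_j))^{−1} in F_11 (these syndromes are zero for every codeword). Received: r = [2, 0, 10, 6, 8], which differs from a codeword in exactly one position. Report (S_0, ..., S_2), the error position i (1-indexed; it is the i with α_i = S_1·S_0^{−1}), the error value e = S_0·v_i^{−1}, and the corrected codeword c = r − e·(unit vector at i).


S = (1, 8, 9), error at position 5, error magnitude e = 1, c = [2, 0, 10, 6, 7].

Step 1: column multipliers v_i = (∏_{j≠i}(α_i − α_j))^{−1} mod 11.
  i = 1 (α = 5): (5−6)(5−1)(5−3)(5−8) = (−1)·4·2·(−3) = 24 ≡ 2, so v_1 = 2^{−1} = 6 (mod 11).
  i = 2 (α = 6): (6−5)(6−1)(6−3)(6−8) = 1·5·3·(−2) = −30 ≡ 3, so v_2 = 3^{−1} = 4 (mod 11).
  i = 3 (α = 1): (1−5)(1−6)(1−3)(1−8) = (−4)·(−5)·(−2)·(−7) = 280 ≡ 5, so v_3 = 5^{−1} = 9 (mod 11).
  i = 4 (α = 3): (3−5)(3−6)(3−1)(3−8) = (−2)·(−3)·2·(−5) = −60 ≡ 6, so v_4 = 6^{−1} = 2 (mod 11).
  i = 5 (α = 8): (8−5)(8−6)(8−1)(8−3) = 3·2·7·5 = 210 ≡ 1, so v_5 = 1^{−1} = 1 (mod 11).
  v = [6, 4, 9, 2, 1].
Step 2: syndromes of r = [2, 0, 10, 6, 8] (all sums mod 11).
  S_0 = Σ v_i r_i = 6·2 + 4·0 + 9·10 + 2·6 + 1·8 = 122 ≡ 1.
  S_1 = Σ v_i α_i r_i = 6·5·2 + 4·6·0 + 9·1·10 + 2·3·6 + 1·8·8 = 250 ≡ 8.
  α_i^2 mod 11 = [3, 3, 1, 9, 9].
  S_2 = Σ v_i α_i^2 r_i = 6·3·2 + 4·3·0 + 9·1·10 + 2·9·6 + 1·9·8 = 306 ≡ 9.
  S = (1, 8, 9) ≠ 0, so r is not a codeword (an error is present).
Step 3: locate the error. For a single error e at position i, S_ℓ = v_i·e·α_i^ℓ, so α_err = S_1/S_0.
  S_0^{−1} = 1^{−1} = 1 (mod 11), so α_err = 8·1 = 8 ≡ 8 = α_5. Error position i = 5.
  Consistency check: S_2/S_1 = 9·7 = 63 ≡ 8 = α_err ✓ (single-error assumption holds).
Step 4: error magnitude e = S_0/v_5 = S_0·∏_{j≠5}(α_5 − α_j) = 1·1 = 1 ≡ 1 (mod 11).
Step 5: correct position 5: c_5 = r_5 − e = 8 − 1 ≡ 7 (mod 11). Hence c = [2, 0, 10, 6, 7].
  Check: interpolating c through the α_i gives m(x) = 1 + 9·x (degree < 2) with m(α_i) = c_i for every i, so c is indeed a codeword.


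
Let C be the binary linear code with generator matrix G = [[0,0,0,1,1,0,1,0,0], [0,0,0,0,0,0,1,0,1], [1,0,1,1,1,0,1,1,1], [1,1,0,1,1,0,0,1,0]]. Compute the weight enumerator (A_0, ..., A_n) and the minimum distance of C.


Weight distribution: A_0 = 1, A_2 = 2, A_3 = 2, A_4 = 5, A_5 = 4, A_7 = 2. Minimum distance d = 2.

Enumerate all 2^4 = 16 messages m ∈ F_2^4.
For each, compute codeword c = mG in F_2^9, then tally its weight.
  m = 0000 → c = 000000000, weight = 0.
  m = 1000 → c = 000110100, weight = 3.
  m = 0100 → c = 000000101, weight = 2.
  m = 1100 → c = 000110001, weight = 3.
  m = 0010 → c = 101110111, weight = 7.
  m = 1010 → c = 101000011, weight = 4.
  m = 0110 → c = 101110010, weight = 5.
  m = 1110 → c = 101000110, weight = 4.
  m = 0001 → c = 110110010, weight = 5.
  m = 1001 → c = 110000110, weight = 4.
  m = 0101 → c = 110110111, weight = 7.
  m = 1101 → c = 110000011, weight = 4.
  m = 0011 → c = 011000101, weight = 4.
  m = 1011 → c = 011110001, weight = 5.
  m = 0111 → c = 011000000, weight = 2.
  m = 1111 → c = 011110100, weight = 5.
Tally weights:
  weight 0: 1 codewords.
  weight 2: 2 codewords.
  weight 3: 2 codewords.
  weight 4: 5 codewords.
  weight 5: 4 codewords.
  weight 7: 2 codewords.
Minimum distance d = smallest w > 0 with A_w > 0 = 2.
Sanity: Σ A_w = 16 = 2^4 = 16 ✓.


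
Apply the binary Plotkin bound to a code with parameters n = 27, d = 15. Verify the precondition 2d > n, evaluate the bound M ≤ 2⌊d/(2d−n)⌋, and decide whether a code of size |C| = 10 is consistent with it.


Plotkin bound M ≤ 10; given |C| = 10 ≤ bound (satisfied).

Check applicability: 2d = 30, n = 27.
2d − n = 3 > 0, so Plotkin applies.
Compute d/(2d−n) = 15/3 ≈ 5.0000.
⌊d/(2d−n)⌋ = 5.
Plotkin bound: M ≤ 2·5 = 10.
Given |C| = 10, check: satisfied.
This |C| is at the Plotkin bound.


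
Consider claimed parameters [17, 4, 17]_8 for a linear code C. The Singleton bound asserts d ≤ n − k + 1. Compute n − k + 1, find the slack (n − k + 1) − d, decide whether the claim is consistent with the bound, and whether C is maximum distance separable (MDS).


Singleton RHS = n − k + 1 = 14, slack = -3, bound violated (no such code; not MDS).

Singleton bound: d ≤ n − k + 1.
Here n = 17, k = 4, so n − k + 1 = 14.
Given d = 17, check d ≤ 14: NO.
Slack = (n − k + 1) − d = -3.
The slack is negative: d = 17 exceeds n − k + 1 = 14 by 3, so the Singleton bound is violated and no linear [17, 4, 17]_8 code can exist. In particular it is not MDS (MDS requires d = n − k + 1 exactly).
Description: the claimed parameters are [17, 4, 17]_8; such a code would be impossible (violates the Singleton bound).


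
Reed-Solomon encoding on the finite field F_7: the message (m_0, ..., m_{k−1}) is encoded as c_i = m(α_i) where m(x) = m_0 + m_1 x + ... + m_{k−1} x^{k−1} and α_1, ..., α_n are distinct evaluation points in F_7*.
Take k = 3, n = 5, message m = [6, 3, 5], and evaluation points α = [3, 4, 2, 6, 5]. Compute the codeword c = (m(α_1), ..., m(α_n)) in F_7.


c = [4, 0, 4, 1, 6]

Message polynomial: m(x) = 6 + 3·x + 5·x^2 (mod 7).
For each evaluation point α_i, compute m(α_i) mod 7:
  α_1 = 3: Horner steps 5 → 4 → 4, so m(3) = 4.
  α_2 = 4: Horner steps 5 → 2 → 0, so m(4) = 0.
  α_3 = 2: Horner steps 5 → 6 → 4, so m(2) = 4.
  α_4 = 6: Horner steps 5 → 5 → 1, so m(6) = 1.
  α_5 = 5: Horner steps 5 → 0 → 6, so m(5) = 6.
Codeword c = [4, 0, 4, 1, 6] ∈ F_7^5.


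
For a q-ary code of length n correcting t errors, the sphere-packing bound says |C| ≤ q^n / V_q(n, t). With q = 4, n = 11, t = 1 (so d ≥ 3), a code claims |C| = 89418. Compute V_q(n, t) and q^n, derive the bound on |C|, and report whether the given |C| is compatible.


V_q(n, t) = 34, q^n = 4194304, Hamming bound = 123361, |C| = 89418 ≤ bound (satisfied).

Step 1: Compute V_q(n, t) = Σ_{j=0}^1 C(n, j) (q−1)^j.
  j = 0: C(11,0)·(3)^0 = 1·1 = 1.
  j = 1: C(11,1)·(3)^1 = 11·3 = 33.
  V_q(n, t) = 1 + 33 = 34.
Step 2: q^n = 4^11 = 4194304.
Step 3: Hamming bound ⌊q^n / V_q(n,t)⌋ = ⌊4194304/34⌋ = 123361.
Step 4: Compare |C| = 89418 to 123361: satisfied.
The claimed |C| lies below the Hamming bound.


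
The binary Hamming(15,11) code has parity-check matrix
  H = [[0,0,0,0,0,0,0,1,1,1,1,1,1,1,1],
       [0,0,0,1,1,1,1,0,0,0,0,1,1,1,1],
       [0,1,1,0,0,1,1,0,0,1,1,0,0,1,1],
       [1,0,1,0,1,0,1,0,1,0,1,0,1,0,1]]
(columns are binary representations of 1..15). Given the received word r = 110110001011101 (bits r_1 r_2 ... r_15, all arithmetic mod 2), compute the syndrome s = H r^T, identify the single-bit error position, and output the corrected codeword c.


s = (1, 1, 1, 0)^T, error position = 14, corrected codeword c = 110110001011111

Compute s = H r^T mod 2 one row at a time:
  s_1 = 0 + 1 + 0 + 1 + 1 + 1 + 0 + 1 = 5 ≡ 1 (mod 2).
  s_2 = 1 + 1 + 0 + 0 + 1 + 1 + 0 + 1 = 5 ≡ 1 (mod 2).
  s_3 = 1 + 0 + 0 + 0 + 0 + 1 + 0 + 1 = 3 ≡ 1 (mod 2).
  s_4 = 1 + 0 + 1 + 0 + 1 + 1 + 1 + 1 = 6 ≡ 0 (mod 2).
s = (1, 1, 1, 0)^T — this equals column 14 of H (binary 1110), so error is at position 14.
Correct: flip bit 14 of r = 110110001011101 to get c = 110110001011111.


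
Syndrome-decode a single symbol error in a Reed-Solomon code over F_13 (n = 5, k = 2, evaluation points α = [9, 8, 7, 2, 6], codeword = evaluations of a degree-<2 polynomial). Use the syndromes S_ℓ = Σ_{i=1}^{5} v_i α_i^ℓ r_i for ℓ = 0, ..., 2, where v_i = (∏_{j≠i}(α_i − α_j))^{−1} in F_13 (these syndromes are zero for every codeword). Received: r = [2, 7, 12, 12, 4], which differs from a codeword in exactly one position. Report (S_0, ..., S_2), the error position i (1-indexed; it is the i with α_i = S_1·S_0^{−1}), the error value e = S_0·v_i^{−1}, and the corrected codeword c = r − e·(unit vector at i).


S = (5, 10, 7), error at position 4, error magnitude e = 1, c = [2, 7, 12, 11, 4].

Step 1: column multipliers v_i = (∏_{j≠i}(α_i − α_j))^{−1} mod 13.
  i = 1 (α = 9): (9−8)(9−7)(9−2)(9−6) = 1·2·7·3 = 42 ≡ 3, so v_1 = 3^{−1} = 9 (mod 13).
  i = 2 (α = 8): (8−9)(8−7)(8−2)(8−6) = (−1)·1·6·2 = −12 ≡ 1, so v_2 = 1^{−1} = 1 (mod 13).
  i = 3 (α = 7): (7−9)(7−8)(7−2)(7−6) = (−2)·(−1)·5·1 = 10 ≡ 10, so v_3 = 10^{−1} = 4 (mod 13).
  i = 4 (α = 2): (2−9)(2−8)(2−7)(2−6) = (−7)·(−6)·(−5)·(−4) = 840 ≡ 8, so v_4 = 8^{−1} = 5 (mod 13).
  i = 5 (α = 6): (6−9)(6−8)(6−7)(6−2) = (−3)·(−2)·(−1)·4 = −24 ≡ 2, so v_5 = 2^{−1} = 7 (mod 13).
  v = [9, 1, 4, 5, 7].
Step 2: syndromes of r = [2, 7, 12, 12, 4] (all sums mod 13).
  S_0 = Σ v_i r_i = 9·2 + 1·7 + 4·12 + 5·12 + 7·4 = 161 ≡ 5.
  S_1 = Σ v_i α_i r_i = 9·9·2 + 1·8·7 + 4·7·12 + 5·2·12 + 7·6·4 = 842 ≡ 10.
  α_i^2 mod 13 = [3, 12, 10, 4, 10].
  S_2 = Σ v_i α_i^2 r_i = 9·3·2 + 1·12·7 + 4·10·12 + 5·4·12 + 7·10·4 = 1138 ≡ 7.
  S = (5, 10, 7) ≠ 0, so r is not a codeword (an error is present).
Step 3: locate the error. For a single error e at position i, S_ℓ = v_i·e·α_i^ℓ, so α_err = S_1/S_0.
  S_0^{−1} = 5^{−1} = 8 (mod 13), so α_err = 10·8 = 80 ≡ 2 = α_4. Error position i = 4.
  Consistency check: S_2/S_1 = 7·4 = 28 ≡ 2 = α_err ✓ (single-error assumption holds).
Step 4: error magnitude e = S_0/v_4 = S_0·∏_{j≠4}(α_4 − α_j) = 5·8 = 40 ≡ 1 (mod 13).
Step 5: correct position 4: c_4 = r_4 − e = 12 − 1 ≡ 11 (mod 13). Hence c = [2, 7, 12, 11, 4].
  Check: interpolating c through the α_i gives m(x) = 8 + 8·x (degree < 2) with m(α_i) = c_i for every i, so c is indeed a codeword.


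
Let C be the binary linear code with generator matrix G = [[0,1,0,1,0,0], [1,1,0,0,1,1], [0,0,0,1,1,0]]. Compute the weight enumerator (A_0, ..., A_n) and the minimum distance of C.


Weight distribution: A_0 = 1, A_2 = 4, A_4 = 3. Minimum distance d = 2.

Enumerate all 2^3 = 8 messages m ∈ F_2^3.
For each, compute codeword c = mG in F_2^6, then tally its weight.
  m = 000 → c = 000000, weight = 0.
  m = 100 → c = 010100, weight = 2.
  m = 010 → c = 110011, weight = 4.
  m = 110 → c = 100111, weight = 4.
  m = 001 → c = 000110, weight = 2.
  m = 101 → c = 010010, weight = 2.
  m = 011 → c = 110101, weight = 4.
  m = 111 → c = 100001, weight = 2.
Tally weights:
  weight 0: 1 codewords.
  weight 2: 4 codewords.
  weight 4: 3 codewords.
Minimum distance d = smallest w > 0 with A_w > 0 = 2.
Sanity: Σ A_w = 8 = 2^3 = 8 ✓.


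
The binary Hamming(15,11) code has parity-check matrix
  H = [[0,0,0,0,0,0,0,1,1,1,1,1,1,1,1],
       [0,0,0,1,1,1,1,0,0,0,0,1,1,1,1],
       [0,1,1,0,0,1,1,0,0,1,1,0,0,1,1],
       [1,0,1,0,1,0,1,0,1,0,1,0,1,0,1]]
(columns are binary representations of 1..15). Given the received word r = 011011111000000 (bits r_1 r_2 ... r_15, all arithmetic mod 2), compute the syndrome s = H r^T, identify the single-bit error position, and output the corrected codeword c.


s = (0, 1, 0, 0)^T, error position = 4, corrected codeword c = 011111111000000

Compute s = H r^T mod 2 one row at a time:
  s_1 = 1 + 1 + 0 + 0 + 0 + 0 + 0 + 0 = 2 ≡ 0 (mod 2).
  s_2 = 0 + 1 + 1 + 1 + 0 + 0 + 0 + 0 = 3 ≡ 1 (mod 2).
  s_3 = 1 + 1 + 1 + 1 + 0 + 0 + 0 + 0 = 4 ≡ 0 (mod 2).
  s_4 = 0 + 1 + 1 + 1 + 1 + 0 + 0 + 0 = 4 ≡ 0 (mod 2).
s = (0, 1, 0, 0)^T — this equals column 4 of H (binary 0100), so error is at position 4.
Correct: flip bit 4 of r = 011011111000000 to get c = 011111111000000.


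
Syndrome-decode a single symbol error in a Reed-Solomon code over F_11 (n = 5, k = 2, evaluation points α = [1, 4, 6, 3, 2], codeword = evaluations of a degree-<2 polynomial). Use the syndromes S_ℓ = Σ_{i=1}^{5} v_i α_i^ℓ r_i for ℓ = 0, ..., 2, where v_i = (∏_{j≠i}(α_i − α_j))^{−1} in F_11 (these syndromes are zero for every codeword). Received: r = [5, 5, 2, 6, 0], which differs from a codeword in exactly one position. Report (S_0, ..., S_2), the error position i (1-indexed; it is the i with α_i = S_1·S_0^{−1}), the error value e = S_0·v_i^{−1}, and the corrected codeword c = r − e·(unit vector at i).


S = (7, 6, 2), error at position 2, error magnitude e = 4, c = [5, 1, 2, 6, 0].

Step 1: column multipliers v_i = (∏_{j≠i}(α_i − α_j))^{−1} mod 11.
  i = 1 (α = 1): (1−4)(1−6)(1−3)(1−2) = (−3)·(−5)·(−2)·(−1) = 30 ≡ 8, so v_1 = 8^{−1} = 7 (mod 11).
  i = 2 (α = 4): (4−1)(4−6)(4−3)(4−2) = 3·(−2)·1·2 = −12 ≡ 10, so v_2 = 10^{−1} = 10 (mod 11).
  i = 3 (α = 6): (6−1)(6−4)(6−3)(6−2) = 5·2·3·4 = 120 ≡ 10, so v_3 = 10^{−1} = 10 (mod 11).
  i = 4 (α = 3): (3−1)(3−4)(3−6)(3−2) = 2·(−1)·(−3)·1 = 6 ≡ 6, so v_4 = 6^{−1} = 2 (mod 11).
  i = 5 (α = 2): (2−1)(2−4)(2−6)(2−3) = 1·(−2)·(−4)·(−1) = −8 ≡ 3, so v_5 = 3^{−1} = 4 (mod 11).
  v = [7, 10, 10, 2, 4].
Step 2: syndromes of r = [5, 5, 2, 6, 0] (all sums mod 11).
  S_0 = Σ v_i r_i = 7·5 + 10·5 + 10·2 + 2·6 + 4·0 = 117 ≡ 7.
  S_1 = Σ v_i α_i r_i = 7·1·5 + 10·4·5 + 10·6·2 + 2·3·6 + 4·2·0 = 391 ≡ 6.
  α_i^2 mod 11 = [1, 5, 3, 9, 4].
  S_2 = Σ v_i α_i^2 r_i = 7·1·5 + 10·5·5 + 10·3·2 + 2·9·6 + 4·4·0 = 453 ≡ 2.
  S = (7, 6, 2) ≠ 0, so r is not a codeword (an error is present).
Step 3: locate the error. For a single error e at position i, S_ℓ = v_i·e·α_i^ℓ, so α_err = S_1/S_0.
  S_0^{−1} = 7^{−1} = 8 (mod 11), so α_err = 6·8 = 48 ≡ 4 = α_2. Error position i = 2.
  Consistency check: S_2/S_1 = 2·2 = 4 ≡ 4 = α_err ✓ (single-error assumption holds).
Step 4: error magnitude e = S_0/v_2 = S_0·∏_{j≠2}(α_2 − α_j) = 7·10 = 70 ≡ 4 (mod 11).
Step 5: correct position 2: c_2 = r_2 − e = 5 − 4 ≡ 1 (mod 11). Hence c = [5, 1, 2, 6, 0].
  Check: interpolating c through the α_i gives m(x) = 10 + 6·x (degree < 2) with m(α_i) = c_i for every i, so c is indeed a codeword.


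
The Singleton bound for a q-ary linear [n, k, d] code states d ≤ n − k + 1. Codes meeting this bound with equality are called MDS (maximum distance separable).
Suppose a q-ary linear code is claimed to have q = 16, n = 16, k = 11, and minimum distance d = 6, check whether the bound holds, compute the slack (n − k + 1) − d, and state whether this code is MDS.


Singleton RHS = n − k + 1 = 6, slack = 0, bound satisfied, MDS.

Singleton bound: d ≤ n − k + 1.
Here n = 16, k = 11, so n − k + 1 = 6.
Given d = 6, check d ≤ 6: YES.
Slack = (n − k + 1) − d = 0.
The code is MDS (slack = 0).
Description: the claimed parameters are [16, 11, 6]_16; such a code would be MDS (meets Singleton bound).


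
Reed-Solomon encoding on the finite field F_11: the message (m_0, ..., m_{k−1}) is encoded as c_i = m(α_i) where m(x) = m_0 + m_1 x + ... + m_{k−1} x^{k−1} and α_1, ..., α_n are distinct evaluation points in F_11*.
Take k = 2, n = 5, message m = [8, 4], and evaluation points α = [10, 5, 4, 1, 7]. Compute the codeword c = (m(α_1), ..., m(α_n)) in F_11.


c = [4, 6, 2, 1, 3]

Message polynomial: m(x) = 8 + 4·x (mod 11).
For each evaluation point α_i, compute m(α_i) mod 11:
  α_1 = 10: Horner steps 4 → 4, so m(10) = 4.
  α_2 = 5: Horner steps 4 → 6, so m(5) = 6.
  α_3 = 4: Horner steps 4 → 2, so m(4) = 2.
  α_4 = 1: Horner steps 4 → 1, so m(1) = 1.
  α_5 = 7: Horner steps 4 → 3, so m(7) = 3.
Codeword c = [4, 6, 2, 1, 3] ∈ F_11^5.


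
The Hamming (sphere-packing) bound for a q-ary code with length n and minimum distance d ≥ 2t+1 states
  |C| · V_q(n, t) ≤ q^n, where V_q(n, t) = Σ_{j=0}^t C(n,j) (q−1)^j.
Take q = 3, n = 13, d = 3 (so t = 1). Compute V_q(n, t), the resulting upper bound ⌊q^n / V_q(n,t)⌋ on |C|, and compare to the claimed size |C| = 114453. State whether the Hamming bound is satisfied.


V_q(n, t) = 27, q^n = 1594323, Hamming bound = 59049, |C| = 114453 > bound (violated).

Step 1: Compute V_q(n, t) = Σ_{j=0}^1 C(n, j) (q−1)^j.
  j = 0: C(13,0)·(2)^0 = 1·1 = 1.
  j = 1: C(13,1)·(2)^1 = 13·2 = 26.
  V_q(n, t) = 1 + 26 = 27.
Step 2: q^n = 3^13 = 1594323.
Step 3: Hamming bound ⌊q^n / V_q(n,t)⌋ = ⌊1594323/27⌋ = 59049.
Step 4: Compare |C| = 114453 to 59049: violated.
The claimed |C| lies above the Hamming bound, so no 3-ary code of length 13 with d ≥ 3 can have 114453 codewords.


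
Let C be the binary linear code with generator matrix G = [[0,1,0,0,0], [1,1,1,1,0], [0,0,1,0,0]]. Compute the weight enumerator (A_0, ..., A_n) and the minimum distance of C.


Weight distribution: A_0 = 1, A_1 = 2, A_2 = 2, A_3 = 2, A_4 = 1. Minimum distance d = 1.

Enumerate all 2^3 = 8 messages m ∈ F_2^3.
For each, compute codeword c = mG in F_2^5, then tally its weight.
  m = 000 → c = 00000, weight = 0.
  m = 100 → c = 01000, weight = 1.
  m = 010 → c = 11110, weight = 4.
  m = 110 → c = 10110, weight = 3.
  m = 001 → c = 00100, weight = 1.
  m = 101 → c = 01100, weight = 2.
  m = 011 → c = 11010, weight = 3.
  m = 111 → c = 10010, weight = 2.
Tally weights:
  weight 0: 1 codewords.
  weight 1: 2 codewords.
  weight 2: 2 codewords.
  weight 3: 2 codewords.
  weight 4: 1 codewords.
Minimum distance d = smallest w > 0 with A_w > 0 = 1.
Sanity: Σ A_w = 8 = 2^3 = 8 ✓.


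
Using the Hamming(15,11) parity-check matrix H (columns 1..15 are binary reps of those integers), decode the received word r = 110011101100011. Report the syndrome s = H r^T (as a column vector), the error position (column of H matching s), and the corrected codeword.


s = (0, 1, 0, 1)^T, error position = 5, corrected codeword c = 110001101100011

Compute s = H r^T mod 2 one row at a time:
  s_1 = 0 + 1 + 1 + 0 + 0 + 0 + 1 + 1 = 4 ≡ 0 (mod 2).
  s_2 = 0 + 1 + 1 + 1 + 0 + 0 + 1 + 1 = 5 ≡ 1 (mod 2).
  s_3 = 1 + 0 + 1 + 1 + 1 + 0 + 1 + 1 = 6 ≡ 0 (mod 2).
  s_4 = 1 + 0 + 1 + 1 + 1 + 0 + 0 + 1 = 5 ≡ 1 (mod 2).
s = (0, 1, 0, 1)^T — this equals column 5 of H (binary 0101), so error is at position 5.
Correct: flip bit 5 of r = 110011101100011 to get c = 110001101100011.


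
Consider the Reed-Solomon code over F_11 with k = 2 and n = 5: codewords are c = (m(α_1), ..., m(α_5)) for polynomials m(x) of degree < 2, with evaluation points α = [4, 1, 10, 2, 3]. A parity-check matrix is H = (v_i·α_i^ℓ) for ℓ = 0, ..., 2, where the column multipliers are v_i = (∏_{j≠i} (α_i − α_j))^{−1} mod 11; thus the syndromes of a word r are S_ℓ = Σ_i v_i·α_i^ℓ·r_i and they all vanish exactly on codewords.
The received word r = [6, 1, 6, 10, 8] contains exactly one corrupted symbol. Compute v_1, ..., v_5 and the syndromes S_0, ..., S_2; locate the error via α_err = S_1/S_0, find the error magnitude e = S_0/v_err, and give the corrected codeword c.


S = (10, 1, 10), error at position 3, error magnitude e = 1, c = [6, 1, 5, 10, 8].

Step 1: column multipliers v_i = (∏_{j≠i}(α_i − α_j))^{−1} mod 11.
  i = 1 (α = 4): (4−1)(4−10)(4−2)(4−3) = 3·(−6)·2·1 = −36 ≡ 8, so v_1 = 8^{−1} = 7 (mod 11).
  i = 2 (α = 1): (1−4)(1−10)(1−2)(1−3) = (−3)·(−9)·(−1)·(−2) = 54 ≡ 10, so v_2 = 10^{−1} = 10 (mod 11).
  i = 3 (α = 10): (10−4)(10−1)(10−2)(10−3) = 6·9·8·7 = 3024 ≡ 10, so v_3 = 10^{−1} = 10 (mod 11).
  i = 4 (α = 2): (2−4)(2−1)(2−10)(2−3) = (−2)·1·(−8)·(−1) = −16 ≡ 6, so v_4 = 6^{−1} = 2 (mod 11).
  i = 5 (α = 3): (3−4)(3−1)(3−10)(3−2) = (−1)·2·(−7)·1 = 14 ≡ 3, so v_5 = 3^{−1} = 4 (mod 11).
  v = [7, 10, 10, 2, 4].
Step 2: syndromes of r = [6, 1, 6, 10, 8] (all sums mod 11).
  S_0 = Σ v_i r_i = 7·6 + 10·1 + 10·6 + 2·10 + 4·8 = 164 ≡ 10.
  S_1 = Σ v_i α_i r_i = 7·4·6 + 10·1·1 + 10·10·6 + 2·2·10 + 4·3·8 = 914 ≡ 1.
  α_i^2 mod 11 = [5, 1, 1, 4, 9].
  S_2 = Σ v_i α_i^2 r_i = 7·5·6 + 10·1·1 + 10·1·6 + 2·4·10 + 4·9·8 = 648 ≡ 10.
  S = (10, 1, 10) ≠ 0, so r is not a codeword (an error is present).
Step 3: locate the error. For a single error e at position i, S_ℓ = v_i·e·α_i^ℓ, so α_err = S_1/S_0.
  S_0^{−1} = 10^{−1} = 10 (mod 11), so α_err = 1·10 = 10 ≡ 10 = α_3. Error position i = 3.
  Consistency check: S_2/S_1 = 10·1 = 10 ≡ 10 = α_err ✓ (single-error assumption holds).
Step 4: error magnitude e = S_0/v_3 = S_0·∏_{j≠3}(α_3 − α_j) = 10·10 = 100 ≡ 1 (mod 11).
Step 5: correct position 3: c_3 = r_3 − e = 6 − 1 ≡ 5 (mod 11). Hence c = [6, 1, 5, 10, 8].
  Check: interpolating c through the α_i gives m(x) = 3 + 9·x (degree < 2) with m(α_i) = c_i for every i, so c is indeed a codeword.


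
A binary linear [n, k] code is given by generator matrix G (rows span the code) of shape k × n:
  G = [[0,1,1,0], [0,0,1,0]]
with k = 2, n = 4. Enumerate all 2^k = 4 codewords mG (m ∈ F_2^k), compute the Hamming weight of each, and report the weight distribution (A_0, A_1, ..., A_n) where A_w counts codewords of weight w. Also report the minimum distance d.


Weight distribution: A_0 = 1, A_1 = 2, A_2 = 1. Minimum distance d = 1.

Enumerate all 2^2 = 4 messages m ∈ F_2^2.
For each, compute codeword c = mG in F_2^4, then tally its weight.
  m = 00 → c = 0000, weight = 0.
  m = 10 → c = 0110, weight = 2.
  m = 01 → c = 0010, weight = 1.
  m = 11 → c = 0100, weight = 1.
Tally weights:
  weight 0: 1 codewords.
  weight 1: 2 codewords.
  weight 2: 1 codewords.
Minimum distance d = smallest w > 0 with A_w > 0 = 1.
Sanity: Σ A_w = 4 = 2^2 = 4 ✓.
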